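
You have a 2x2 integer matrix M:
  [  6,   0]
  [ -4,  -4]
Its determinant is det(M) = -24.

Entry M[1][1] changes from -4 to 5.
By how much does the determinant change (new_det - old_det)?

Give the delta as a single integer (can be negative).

Cofactor C_11 = 6
Entry delta = 5 - -4 = 9
Det delta = entry_delta * cofactor = 9 * 6 = 54

Answer: 54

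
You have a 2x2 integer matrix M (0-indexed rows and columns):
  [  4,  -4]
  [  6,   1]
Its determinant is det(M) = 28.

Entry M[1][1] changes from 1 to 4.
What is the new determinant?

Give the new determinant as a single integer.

Answer: 40

Derivation:
det is linear in row 1: changing M[1][1] by delta changes det by delta * cofactor(1,1).
Cofactor C_11 = (-1)^(1+1) * minor(1,1) = 4
Entry delta = 4 - 1 = 3
Det delta = 3 * 4 = 12
New det = 28 + 12 = 40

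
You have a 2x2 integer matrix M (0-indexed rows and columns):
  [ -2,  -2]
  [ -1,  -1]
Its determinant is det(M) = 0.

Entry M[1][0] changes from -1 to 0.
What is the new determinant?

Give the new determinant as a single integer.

det is linear in row 1: changing M[1][0] by delta changes det by delta * cofactor(1,0).
Cofactor C_10 = (-1)^(1+0) * minor(1,0) = 2
Entry delta = 0 - -1 = 1
Det delta = 1 * 2 = 2
New det = 0 + 2 = 2

Answer: 2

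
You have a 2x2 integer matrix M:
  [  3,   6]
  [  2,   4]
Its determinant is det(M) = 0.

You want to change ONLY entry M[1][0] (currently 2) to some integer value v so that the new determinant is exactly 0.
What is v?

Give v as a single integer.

Answer: 2

Derivation:
det is linear in entry M[1][0]: det = old_det + (v - 2) * C_10
Cofactor C_10 = -6
Want det = 0: 0 + (v - 2) * -6 = 0
  (v - 2) = 0 / -6 = 0
  v = 2 + (0) = 2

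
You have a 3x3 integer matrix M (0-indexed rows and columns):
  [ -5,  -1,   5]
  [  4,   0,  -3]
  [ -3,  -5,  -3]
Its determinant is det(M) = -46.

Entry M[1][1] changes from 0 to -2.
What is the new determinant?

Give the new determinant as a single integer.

Answer: -106

Derivation:
det is linear in row 1: changing M[1][1] by delta changes det by delta * cofactor(1,1).
Cofactor C_11 = (-1)^(1+1) * minor(1,1) = 30
Entry delta = -2 - 0 = -2
Det delta = -2 * 30 = -60
New det = -46 + -60 = -106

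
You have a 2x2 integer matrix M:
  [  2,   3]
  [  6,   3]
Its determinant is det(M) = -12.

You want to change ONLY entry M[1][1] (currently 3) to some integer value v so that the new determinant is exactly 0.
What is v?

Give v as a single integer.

det is linear in entry M[1][1]: det = old_det + (v - 3) * C_11
Cofactor C_11 = 2
Want det = 0: -12 + (v - 3) * 2 = 0
  (v - 3) = 12 / 2 = 6
  v = 3 + (6) = 9

Answer: 9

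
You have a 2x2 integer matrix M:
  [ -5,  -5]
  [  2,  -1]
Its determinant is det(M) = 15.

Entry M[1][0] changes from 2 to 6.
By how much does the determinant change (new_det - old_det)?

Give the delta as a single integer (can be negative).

Answer: 20

Derivation:
Cofactor C_10 = 5
Entry delta = 6 - 2 = 4
Det delta = entry_delta * cofactor = 4 * 5 = 20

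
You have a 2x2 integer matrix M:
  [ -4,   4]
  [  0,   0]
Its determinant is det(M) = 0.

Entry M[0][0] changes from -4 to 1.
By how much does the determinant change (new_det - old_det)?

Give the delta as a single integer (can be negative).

Cofactor C_00 = 0
Entry delta = 1 - -4 = 5
Det delta = entry_delta * cofactor = 5 * 0 = 0

Answer: 0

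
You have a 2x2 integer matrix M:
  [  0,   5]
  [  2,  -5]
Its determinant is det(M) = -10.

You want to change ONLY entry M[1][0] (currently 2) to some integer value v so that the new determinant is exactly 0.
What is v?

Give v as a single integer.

Answer: 0

Derivation:
det is linear in entry M[1][0]: det = old_det + (v - 2) * C_10
Cofactor C_10 = -5
Want det = 0: -10 + (v - 2) * -5 = 0
  (v - 2) = 10 / -5 = -2
  v = 2 + (-2) = 0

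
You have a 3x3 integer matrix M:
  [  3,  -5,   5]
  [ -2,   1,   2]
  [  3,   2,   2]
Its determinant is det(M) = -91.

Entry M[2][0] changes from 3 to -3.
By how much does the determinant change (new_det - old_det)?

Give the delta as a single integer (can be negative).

Answer: 90

Derivation:
Cofactor C_20 = -15
Entry delta = -3 - 3 = -6
Det delta = entry_delta * cofactor = -6 * -15 = 90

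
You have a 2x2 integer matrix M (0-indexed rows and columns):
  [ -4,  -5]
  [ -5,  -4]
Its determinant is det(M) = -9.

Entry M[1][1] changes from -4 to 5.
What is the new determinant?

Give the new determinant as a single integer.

det is linear in row 1: changing M[1][1] by delta changes det by delta * cofactor(1,1).
Cofactor C_11 = (-1)^(1+1) * minor(1,1) = -4
Entry delta = 5 - -4 = 9
Det delta = 9 * -4 = -36
New det = -9 + -36 = -45

Answer: -45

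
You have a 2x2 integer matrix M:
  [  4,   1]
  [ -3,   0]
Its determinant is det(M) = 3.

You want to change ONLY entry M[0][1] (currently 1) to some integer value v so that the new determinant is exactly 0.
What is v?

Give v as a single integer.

det is linear in entry M[0][1]: det = old_det + (v - 1) * C_01
Cofactor C_01 = 3
Want det = 0: 3 + (v - 1) * 3 = 0
  (v - 1) = -3 / 3 = -1
  v = 1 + (-1) = 0

Answer: 0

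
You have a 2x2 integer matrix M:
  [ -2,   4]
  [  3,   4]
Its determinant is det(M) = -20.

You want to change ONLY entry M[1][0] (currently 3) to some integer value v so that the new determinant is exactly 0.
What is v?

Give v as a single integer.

Answer: -2

Derivation:
det is linear in entry M[1][0]: det = old_det + (v - 3) * C_10
Cofactor C_10 = -4
Want det = 0: -20 + (v - 3) * -4 = 0
  (v - 3) = 20 / -4 = -5
  v = 3 + (-5) = -2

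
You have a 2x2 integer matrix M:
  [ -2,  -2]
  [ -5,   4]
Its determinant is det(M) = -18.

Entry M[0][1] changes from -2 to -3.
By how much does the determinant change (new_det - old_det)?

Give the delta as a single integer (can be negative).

Answer: -5

Derivation:
Cofactor C_01 = 5
Entry delta = -3 - -2 = -1
Det delta = entry_delta * cofactor = -1 * 5 = -5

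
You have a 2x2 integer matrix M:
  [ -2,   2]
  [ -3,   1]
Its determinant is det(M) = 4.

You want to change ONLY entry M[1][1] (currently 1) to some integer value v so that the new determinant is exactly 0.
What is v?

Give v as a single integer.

Answer: 3

Derivation:
det is linear in entry M[1][1]: det = old_det + (v - 1) * C_11
Cofactor C_11 = -2
Want det = 0: 4 + (v - 1) * -2 = 0
  (v - 1) = -4 / -2 = 2
  v = 1 + (2) = 3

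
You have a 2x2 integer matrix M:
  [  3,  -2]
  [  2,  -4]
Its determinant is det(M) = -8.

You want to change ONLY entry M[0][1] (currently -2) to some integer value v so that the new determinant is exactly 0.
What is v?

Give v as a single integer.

Answer: -6

Derivation:
det is linear in entry M[0][1]: det = old_det + (v - -2) * C_01
Cofactor C_01 = -2
Want det = 0: -8 + (v - -2) * -2 = 0
  (v - -2) = 8 / -2 = -4
  v = -2 + (-4) = -6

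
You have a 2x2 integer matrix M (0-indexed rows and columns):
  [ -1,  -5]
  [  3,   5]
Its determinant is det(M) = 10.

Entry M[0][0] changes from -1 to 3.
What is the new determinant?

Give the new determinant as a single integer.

Answer: 30

Derivation:
det is linear in row 0: changing M[0][0] by delta changes det by delta * cofactor(0,0).
Cofactor C_00 = (-1)^(0+0) * minor(0,0) = 5
Entry delta = 3 - -1 = 4
Det delta = 4 * 5 = 20
New det = 10 + 20 = 30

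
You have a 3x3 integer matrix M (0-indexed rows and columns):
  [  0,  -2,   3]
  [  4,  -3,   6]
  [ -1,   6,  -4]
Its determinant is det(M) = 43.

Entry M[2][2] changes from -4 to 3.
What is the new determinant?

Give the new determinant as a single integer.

Answer: 99

Derivation:
det is linear in row 2: changing M[2][2] by delta changes det by delta * cofactor(2,2).
Cofactor C_22 = (-1)^(2+2) * minor(2,2) = 8
Entry delta = 3 - -4 = 7
Det delta = 7 * 8 = 56
New det = 43 + 56 = 99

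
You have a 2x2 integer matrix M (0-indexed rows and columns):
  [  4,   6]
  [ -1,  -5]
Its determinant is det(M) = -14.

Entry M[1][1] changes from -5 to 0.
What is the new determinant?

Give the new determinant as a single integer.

det is linear in row 1: changing M[1][1] by delta changes det by delta * cofactor(1,1).
Cofactor C_11 = (-1)^(1+1) * minor(1,1) = 4
Entry delta = 0 - -5 = 5
Det delta = 5 * 4 = 20
New det = -14 + 20 = 6

Answer: 6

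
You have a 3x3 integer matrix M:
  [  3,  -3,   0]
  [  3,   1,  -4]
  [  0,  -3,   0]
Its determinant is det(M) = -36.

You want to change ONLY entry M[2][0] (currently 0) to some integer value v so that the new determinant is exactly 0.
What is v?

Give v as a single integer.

det is linear in entry M[2][0]: det = old_det + (v - 0) * C_20
Cofactor C_20 = 12
Want det = 0: -36 + (v - 0) * 12 = 0
  (v - 0) = 36 / 12 = 3
  v = 0 + (3) = 3

Answer: 3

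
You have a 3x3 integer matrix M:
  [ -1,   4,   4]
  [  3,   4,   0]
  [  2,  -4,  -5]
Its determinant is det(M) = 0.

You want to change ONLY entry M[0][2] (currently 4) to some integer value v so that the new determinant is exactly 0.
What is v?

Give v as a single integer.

det is linear in entry M[0][2]: det = old_det + (v - 4) * C_02
Cofactor C_02 = -20
Want det = 0: 0 + (v - 4) * -20 = 0
  (v - 4) = 0 / -20 = 0
  v = 4 + (0) = 4

Answer: 4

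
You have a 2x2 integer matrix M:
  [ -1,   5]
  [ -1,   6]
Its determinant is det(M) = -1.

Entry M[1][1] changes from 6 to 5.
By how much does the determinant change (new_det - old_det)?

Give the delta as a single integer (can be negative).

Cofactor C_11 = -1
Entry delta = 5 - 6 = -1
Det delta = entry_delta * cofactor = -1 * -1 = 1

Answer: 1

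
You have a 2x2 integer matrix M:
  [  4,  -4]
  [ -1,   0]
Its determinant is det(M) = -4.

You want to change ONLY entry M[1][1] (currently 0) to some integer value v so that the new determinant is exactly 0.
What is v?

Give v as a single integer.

det is linear in entry M[1][1]: det = old_det + (v - 0) * C_11
Cofactor C_11 = 4
Want det = 0: -4 + (v - 0) * 4 = 0
  (v - 0) = 4 / 4 = 1
  v = 0 + (1) = 1

Answer: 1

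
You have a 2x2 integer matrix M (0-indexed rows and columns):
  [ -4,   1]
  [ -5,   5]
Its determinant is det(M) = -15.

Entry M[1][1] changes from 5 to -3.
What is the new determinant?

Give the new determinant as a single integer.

Answer: 17

Derivation:
det is linear in row 1: changing M[1][1] by delta changes det by delta * cofactor(1,1).
Cofactor C_11 = (-1)^(1+1) * minor(1,1) = -4
Entry delta = -3 - 5 = -8
Det delta = -8 * -4 = 32
New det = -15 + 32 = 17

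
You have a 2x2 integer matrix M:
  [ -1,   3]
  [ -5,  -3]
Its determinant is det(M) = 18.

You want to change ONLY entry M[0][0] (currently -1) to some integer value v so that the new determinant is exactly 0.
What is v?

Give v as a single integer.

det is linear in entry M[0][0]: det = old_det + (v - -1) * C_00
Cofactor C_00 = -3
Want det = 0: 18 + (v - -1) * -3 = 0
  (v - -1) = -18 / -3 = 6
  v = -1 + (6) = 5

Answer: 5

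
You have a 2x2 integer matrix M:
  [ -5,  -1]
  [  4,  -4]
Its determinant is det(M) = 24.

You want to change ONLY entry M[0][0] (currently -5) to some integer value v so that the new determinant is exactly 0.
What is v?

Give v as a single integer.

det is linear in entry M[0][0]: det = old_det + (v - -5) * C_00
Cofactor C_00 = -4
Want det = 0: 24 + (v - -5) * -4 = 0
  (v - -5) = -24 / -4 = 6
  v = -5 + (6) = 1

Answer: 1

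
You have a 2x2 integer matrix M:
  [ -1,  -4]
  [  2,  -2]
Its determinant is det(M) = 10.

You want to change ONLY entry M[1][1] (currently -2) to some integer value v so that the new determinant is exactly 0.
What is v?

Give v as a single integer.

Answer: 8

Derivation:
det is linear in entry M[1][1]: det = old_det + (v - -2) * C_11
Cofactor C_11 = -1
Want det = 0: 10 + (v - -2) * -1 = 0
  (v - -2) = -10 / -1 = 10
  v = -2 + (10) = 8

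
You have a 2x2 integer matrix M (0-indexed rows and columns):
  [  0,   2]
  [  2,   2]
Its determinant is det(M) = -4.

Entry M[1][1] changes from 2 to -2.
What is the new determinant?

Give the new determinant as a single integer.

det is linear in row 1: changing M[1][1] by delta changes det by delta * cofactor(1,1).
Cofactor C_11 = (-1)^(1+1) * minor(1,1) = 0
Entry delta = -2 - 2 = -4
Det delta = -4 * 0 = 0
New det = -4 + 0 = -4

Answer: -4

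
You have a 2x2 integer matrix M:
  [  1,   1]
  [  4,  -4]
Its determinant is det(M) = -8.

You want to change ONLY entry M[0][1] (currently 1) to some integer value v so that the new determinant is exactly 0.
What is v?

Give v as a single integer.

det is linear in entry M[0][1]: det = old_det + (v - 1) * C_01
Cofactor C_01 = -4
Want det = 0: -8 + (v - 1) * -4 = 0
  (v - 1) = 8 / -4 = -2
  v = 1 + (-2) = -1

Answer: -1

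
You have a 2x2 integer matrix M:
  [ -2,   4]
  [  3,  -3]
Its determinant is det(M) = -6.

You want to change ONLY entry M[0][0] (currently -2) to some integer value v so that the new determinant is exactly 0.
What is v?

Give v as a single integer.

Answer: -4

Derivation:
det is linear in entry M[0][0]: det = old_det + (v - -2) * C_00
Cofactor C_00 = -3
Want det = 0: -6 + (v - -2) * -3 = 0
  (v - -2) = 6 / -3 = -2
  v = -2 + (-2) = -4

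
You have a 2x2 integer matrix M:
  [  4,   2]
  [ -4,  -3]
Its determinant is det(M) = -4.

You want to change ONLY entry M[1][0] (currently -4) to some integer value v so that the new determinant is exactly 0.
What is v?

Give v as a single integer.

Answer: -6

Derivation:
det is linear in entry M[1][0]: det = old_det + (v - -4) * C_10
Cofactor C_10 = -2
Want det = 0: -4 + (v - -4) * -2 = 0
  (v - -4) = 4 / -2 = -2
  v = -4 + (-2) = -6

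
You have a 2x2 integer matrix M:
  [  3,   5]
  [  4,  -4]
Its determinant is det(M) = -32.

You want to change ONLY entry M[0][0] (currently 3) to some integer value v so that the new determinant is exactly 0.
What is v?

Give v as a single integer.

Answer: -5

Derivation:
det is linear in entry M[0][0]: det = old_det + (v - 3) * C_00
Cofactor C_00 = -4
Want det = 0: -32 + (v - 3) * -4 = 0
  (v - 3) = 32 / -4 = -8
  v = 3 + (-8) = -5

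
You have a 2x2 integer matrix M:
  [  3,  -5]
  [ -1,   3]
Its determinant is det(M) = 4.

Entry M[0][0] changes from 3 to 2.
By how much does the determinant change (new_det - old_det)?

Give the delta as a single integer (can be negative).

Answer: -3

Derivation:
Cofactor C_00 = 3
Entry delta = 2 - 3 = -1
Det delta = entry_delta * cofactor = -1 * 3 = -3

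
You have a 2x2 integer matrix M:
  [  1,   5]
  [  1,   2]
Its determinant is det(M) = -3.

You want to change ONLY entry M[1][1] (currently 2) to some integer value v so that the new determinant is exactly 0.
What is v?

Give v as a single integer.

Answer: 5

Derivation:
det is linear in entry M[1][1]: det = old_det + (v - 2) * C_11
Cofactor C_11 = 1
Want det = 0: -3 + (v - 2) * 1 = 0
  (v - 2) = 3 / 1 = 3
  v = 2 + (3) = 5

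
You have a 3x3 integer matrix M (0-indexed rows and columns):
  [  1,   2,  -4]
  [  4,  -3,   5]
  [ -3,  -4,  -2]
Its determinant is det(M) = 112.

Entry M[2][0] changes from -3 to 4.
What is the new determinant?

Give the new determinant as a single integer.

Answer: 98

Derivation:
det is linear in row 2: changing M[2][0] by delta changes det by delta * cofactor(2,0).
Cofactor C_20 = (-1)^(2+0) * minor(2,0) = -2
Entry delta = 4 - -3 = 7
Det delta = 7 * -2 = -14
New det = 112 + -14 = 98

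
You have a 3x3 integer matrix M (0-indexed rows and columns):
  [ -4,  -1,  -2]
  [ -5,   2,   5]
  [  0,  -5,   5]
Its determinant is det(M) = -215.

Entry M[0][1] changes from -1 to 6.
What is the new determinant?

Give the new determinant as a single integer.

det is linear in row 0: changing M[0][1] by delta changes det by delta * cofactor(0,1).
Cofactor C_01 = (-1)^(0+1) * minor(0,1) = 25
Entry delta = 6 - -1 = 7
Det delta = 7 * 25 = 175
New det = -215 + 175 = -40

Answer: -40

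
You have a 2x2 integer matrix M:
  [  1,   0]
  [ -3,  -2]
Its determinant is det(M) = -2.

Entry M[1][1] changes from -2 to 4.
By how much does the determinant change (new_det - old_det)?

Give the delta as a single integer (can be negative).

Cofactor C_11 = 1
Entry delta = 4 - -2 = 6
Det delta = entry_delta * cofactor = 6 * 1 = 6

Answer: 6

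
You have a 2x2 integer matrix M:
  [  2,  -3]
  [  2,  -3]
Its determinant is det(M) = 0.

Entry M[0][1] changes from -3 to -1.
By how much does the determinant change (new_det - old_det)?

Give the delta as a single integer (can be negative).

Cofactor C_01 = -2
Entry delta = -1 - -3 = 2
Det delta = entry_delta * cofactor = 2 * -2 = -4

Answer: -4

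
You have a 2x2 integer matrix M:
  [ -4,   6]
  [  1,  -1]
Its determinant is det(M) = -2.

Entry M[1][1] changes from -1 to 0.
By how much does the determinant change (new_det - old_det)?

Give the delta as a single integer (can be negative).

Cofactor C_11 = -4
Entry delta = 0 - -1 = 1
Det delta = entry_delta * cofactor = 1 * -4 = -4

Answer: -4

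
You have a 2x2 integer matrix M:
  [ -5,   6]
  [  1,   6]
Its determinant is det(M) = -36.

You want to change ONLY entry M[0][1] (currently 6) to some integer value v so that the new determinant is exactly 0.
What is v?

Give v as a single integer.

det is linear in entry M[0][1]: det = old_det + (v - 6) * C_01
Cofactor C_01 = -1
Want det = 0: -36 + (v - 6) * -1 = 0
  (v - 6) = 36 / -1 = -36
  v = 6 + (-36) = -30

Answer: -30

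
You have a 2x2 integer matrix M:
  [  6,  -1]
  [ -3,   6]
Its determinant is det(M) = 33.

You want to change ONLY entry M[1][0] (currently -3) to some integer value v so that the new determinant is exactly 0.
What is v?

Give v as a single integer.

Answer: -36

Derivation:
det is linear in entry M[1][0]: det = old_det + (v - -3) * C_10
Cofactor C_10 = 1
Want det = 0: 33 + (v - -3) * 1 = 0
  (v - -3) = -33 / 1 = -33
  v = -3 + (-33) = -36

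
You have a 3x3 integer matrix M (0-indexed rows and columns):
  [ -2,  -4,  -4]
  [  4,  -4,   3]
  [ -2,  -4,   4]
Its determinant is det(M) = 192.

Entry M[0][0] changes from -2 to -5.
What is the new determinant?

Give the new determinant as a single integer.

det is linear in row 0: changing M[0][0] by delta changes det by delta * cofactor(0,0).
Cofactor C_00 = (-1)^(0+0) * minor(0,0) = -4
Entry delta = -5 - -2 = -3
Det delta = -3 * -4 = 12
New det = 192 + 12 = 204

Answer: 204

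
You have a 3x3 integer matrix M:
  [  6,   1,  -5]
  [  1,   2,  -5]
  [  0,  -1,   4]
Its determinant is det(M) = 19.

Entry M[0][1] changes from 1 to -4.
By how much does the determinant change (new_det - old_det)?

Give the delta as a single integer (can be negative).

Answer: 20

Derivation:
Cofactor C_01 = -4
Entry delta = -4 - 1 = -5
Det delta = entry_delta * cofactor = -5 * -4 = 20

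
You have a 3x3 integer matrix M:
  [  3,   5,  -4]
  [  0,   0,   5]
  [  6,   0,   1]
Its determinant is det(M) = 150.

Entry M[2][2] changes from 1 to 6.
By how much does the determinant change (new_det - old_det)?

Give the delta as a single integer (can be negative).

Answer: 0

Derivation:
Cofactor C_22 = 0
Entry delta = 6 - 1 = 5
Det delta = entry_delta * cofactor = 5 * 0 = 0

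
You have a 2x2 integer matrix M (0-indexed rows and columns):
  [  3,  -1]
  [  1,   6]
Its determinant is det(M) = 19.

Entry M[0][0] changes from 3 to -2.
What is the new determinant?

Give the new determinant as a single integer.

Answer: -11

Derivation:
det is linear in row 0: changing M[0][0] by delta changes det by delta * cofactor(0,0).
Cofactor C_00 = (-1)^(0+0) * minor(0,0) = 6
Entry delta = -2 - 3 = -5
Det delta = -5 * 6 = -30
New det = 19 + -30 = -11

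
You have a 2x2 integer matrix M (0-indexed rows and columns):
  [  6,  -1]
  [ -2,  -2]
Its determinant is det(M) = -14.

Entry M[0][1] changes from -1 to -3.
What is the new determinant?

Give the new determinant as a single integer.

det is linear in row 0: changing M[0][1] by delta changes det by delta * cofactor(0,1).
Cofactor C_01 = (-1)^(0+1) * minor(0,1) = 2
Entry delta = -3 - -1 = -2
Det delta = -2 * 2 = -4
New det = -14 + -4 = -18

Answer: -18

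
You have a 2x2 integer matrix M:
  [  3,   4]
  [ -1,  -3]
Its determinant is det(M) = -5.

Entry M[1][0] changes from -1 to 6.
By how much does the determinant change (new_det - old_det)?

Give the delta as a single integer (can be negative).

Answer: -28

Derivation:
Cofactor C_10 = -4
Entry delta = 6 - -1 = 7
Det delta = entry_delta * cofactor = 7 * -4 = -28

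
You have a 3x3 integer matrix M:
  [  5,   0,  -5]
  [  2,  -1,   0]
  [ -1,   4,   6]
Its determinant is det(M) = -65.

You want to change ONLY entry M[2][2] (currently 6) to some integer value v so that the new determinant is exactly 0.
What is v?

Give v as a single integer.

det is linear in entry M[2][2]: det = old_det + (v - 6) * C_22
Cofactor C_22 = -5
Want det = 0: -65 + (v - 6) * -5 = 0
  (v - 6) = 65 / -5 = -13
  v = 6 + (-13) = -7

Answer: -7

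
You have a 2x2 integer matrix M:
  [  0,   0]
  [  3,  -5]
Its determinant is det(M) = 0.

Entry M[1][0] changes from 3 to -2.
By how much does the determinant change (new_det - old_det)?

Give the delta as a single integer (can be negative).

Answer: 0

Derivation:
Cofactor C_10 = 0
Entry delta = -2 - 3 = -5
Det delta = entry_delta * cofactor = -5 * 0 = 0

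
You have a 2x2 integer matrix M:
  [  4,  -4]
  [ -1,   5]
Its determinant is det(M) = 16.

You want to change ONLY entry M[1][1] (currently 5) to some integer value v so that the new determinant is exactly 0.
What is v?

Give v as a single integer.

det is linear in entry M[1][1]: det = old_det + (v - 5) * C_11
Cofactor C_11 = 4
Want det = 0: 16 + (v - 5) * 4 = 0
  (v - 5) = -16 / 4 = -4
  v = 5 + (-4) = 1

Answer: 1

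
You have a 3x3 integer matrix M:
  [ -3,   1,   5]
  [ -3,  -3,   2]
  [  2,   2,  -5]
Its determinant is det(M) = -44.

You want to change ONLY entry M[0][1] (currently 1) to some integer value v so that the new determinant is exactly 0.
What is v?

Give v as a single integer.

Answer: -3

Derivation:
det is linear in entry M[0][1]: det = old_det + (v - 1) * C_01
Cofactor C_01 = -11
Want det = 0: -44 + (v - 1) * -11 = 0
  (v - 1) = 44 / -11 = -4
  v = 1 + (-4) = -3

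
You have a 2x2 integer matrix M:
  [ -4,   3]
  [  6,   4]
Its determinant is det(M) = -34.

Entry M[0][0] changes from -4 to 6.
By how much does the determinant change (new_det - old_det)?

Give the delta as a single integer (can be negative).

Answer: 40

Derivation:
Cofactor C_00 = 4
Entry delta = 6 - -4 = 10
Det delta = entry_delta * cofactor = 10 * 4 = 40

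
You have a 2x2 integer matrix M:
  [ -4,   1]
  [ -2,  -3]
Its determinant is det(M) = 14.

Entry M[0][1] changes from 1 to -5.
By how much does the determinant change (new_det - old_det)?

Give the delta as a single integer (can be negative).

Cofactor C_01 = 2
Entry delta = -5 - 1 = -6
Det delta = entry_delta * cofactor = -6 * 2 = -12

Answer: -12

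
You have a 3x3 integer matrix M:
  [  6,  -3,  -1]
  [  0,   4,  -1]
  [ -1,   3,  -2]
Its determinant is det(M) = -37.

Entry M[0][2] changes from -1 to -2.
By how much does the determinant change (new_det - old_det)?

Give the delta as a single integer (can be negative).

Cofactor C_02 = 4
Entry delta = -2 - -1 = -1
Det delta = entry_delta * cofactor = -1 * 4 = -4

Answer: -4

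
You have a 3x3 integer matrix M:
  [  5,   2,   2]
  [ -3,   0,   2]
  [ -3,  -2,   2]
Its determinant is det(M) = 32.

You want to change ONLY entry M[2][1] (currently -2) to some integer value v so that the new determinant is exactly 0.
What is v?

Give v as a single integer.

Answer: 0

Derivation:
det is linear in entry M[2][1]: det = old_det + (v - -2) * C_21
Cofactor C_21 = -16
Want det = 0: 32 + (v - -2) * -16 = 0
  (v - -2) = -32 / -16 = 2
  v = -2 + (2) = 0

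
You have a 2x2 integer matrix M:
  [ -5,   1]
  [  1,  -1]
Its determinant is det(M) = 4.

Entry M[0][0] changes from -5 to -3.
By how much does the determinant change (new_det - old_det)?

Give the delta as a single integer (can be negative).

Cofactor C_00 = -1
Entry delta = -3 - -5 = 2
Det delta = entry_delta * cofactor = 2 * -1 = -2

Answer: -2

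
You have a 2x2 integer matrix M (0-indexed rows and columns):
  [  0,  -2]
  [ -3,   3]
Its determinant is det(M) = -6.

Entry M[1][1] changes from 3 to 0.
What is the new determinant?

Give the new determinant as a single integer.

det is linear in row 1: changing M[1][1] by delta changes det by delta * cofactor(1,1).
Cofactor C_11 = (-1)^(1+1) * minor(1,1) = 0
Entry delta = 0 - 3 = -3
Det delta = -3 * 0 = 0
New det = -6 + 0 = -6

Answer: -6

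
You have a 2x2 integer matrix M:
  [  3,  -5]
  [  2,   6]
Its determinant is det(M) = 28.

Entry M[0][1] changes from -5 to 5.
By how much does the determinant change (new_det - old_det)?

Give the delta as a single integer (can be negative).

Cofactor C_01 = -2
Entry delta = 5 - -5 = 10
Det delta = entry_delta * cofactor = 10 * -2 = -20

Answer: -20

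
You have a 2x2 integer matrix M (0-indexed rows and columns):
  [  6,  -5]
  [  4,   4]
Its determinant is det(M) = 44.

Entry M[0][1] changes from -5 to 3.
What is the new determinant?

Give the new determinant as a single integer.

det is linear in row 0: changing M[0][1] by delta changes det by delta * cofactor(0,1).
Cofactor C_01 = (-1)^(0+1) * minor(0,1) = -4
Entry delta = 3 - -5 = 8
Det delta = 8 * -4 = -32
New det = 44 + -32 = 12

Answer: 12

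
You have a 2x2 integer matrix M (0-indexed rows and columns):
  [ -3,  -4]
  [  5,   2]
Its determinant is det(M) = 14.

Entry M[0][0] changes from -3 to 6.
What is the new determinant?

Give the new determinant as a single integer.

Answer: 32

Derivation:
det is linear in row 0: changing M[0][0] by delta changes det by delta * cofactor(0,0).
Cofactor C_00 = (-1)^(0+0) * minor(0,0) = 2
Entry delta = 6 - -3 = 9
Det delta = 9 * 2 = 18
New det = 14 + 18 = 32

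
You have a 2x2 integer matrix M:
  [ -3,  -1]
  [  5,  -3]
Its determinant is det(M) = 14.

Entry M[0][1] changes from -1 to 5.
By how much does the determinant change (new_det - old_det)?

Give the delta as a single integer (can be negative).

Answer: -30

Derivation:
Cofactor C_01 = -5
Entry delta = 5 - -1 = 6
Det delta = entry_delta * cofactor = 6 * -5 = -30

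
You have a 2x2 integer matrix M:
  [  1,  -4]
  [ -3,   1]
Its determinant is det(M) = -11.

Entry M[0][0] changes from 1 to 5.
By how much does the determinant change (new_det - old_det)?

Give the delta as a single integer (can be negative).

Answer: 4

Derivation:
Cofactor C_00 = 1
Entry delta = 5 - 1 = 4
Det delta = entry_delta * cofactor = 4 * 1 = 4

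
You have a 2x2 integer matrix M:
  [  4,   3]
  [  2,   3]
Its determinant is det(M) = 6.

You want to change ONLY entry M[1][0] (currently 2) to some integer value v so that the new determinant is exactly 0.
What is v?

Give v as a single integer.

Answer: 4

Derivation:
det is linear in entry M[1][0]: det = old_det + (v - 2) * C_10
Cofactor C_10 = -3
Want det = 0: 6 + (v - 2) * -3 = 0
  (v - 2) = -6 / -3 = 2
  v = 2 + (2) = 4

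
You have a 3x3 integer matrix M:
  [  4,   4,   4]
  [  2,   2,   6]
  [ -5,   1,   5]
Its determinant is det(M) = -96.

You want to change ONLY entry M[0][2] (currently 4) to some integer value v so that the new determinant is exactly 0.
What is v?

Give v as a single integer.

Answer: 12

Derivation:
det is linear in entry M[0][2]: det = old_det + (v - 4) * C_02
Cofactor C_02 = 12
Want det = 0: -96 + (v - 4) * 12 = 0
  (v - 4) = 96 / 12 = 8
  v = 4 + (8) = 12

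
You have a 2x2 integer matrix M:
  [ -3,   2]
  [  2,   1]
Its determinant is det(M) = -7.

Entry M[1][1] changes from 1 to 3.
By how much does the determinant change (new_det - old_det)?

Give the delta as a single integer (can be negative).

Cofactor C_11 = -3
Entry delta = 3 - 1 = 2
Det delta = entry_delta * cofactor = 2 * -3 = -6

Answer: -6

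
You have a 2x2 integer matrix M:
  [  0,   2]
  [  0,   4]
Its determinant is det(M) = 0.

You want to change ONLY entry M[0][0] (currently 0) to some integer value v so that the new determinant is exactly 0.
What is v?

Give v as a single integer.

Answer: 0

Derivation:
det is linear in entry M[0][0]: det = old_det + (v - 0) * C_00
Cofactor C_00 = 4
Want det = 0: 0 + (v - 0) * 4 = 0
  (v - 0) = 0 / 4 = 0
  v = 0 + (0) = 0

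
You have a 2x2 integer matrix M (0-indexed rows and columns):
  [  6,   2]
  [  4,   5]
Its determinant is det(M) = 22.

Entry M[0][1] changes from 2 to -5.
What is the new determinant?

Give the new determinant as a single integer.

Answer: 50

Derivation:
det is linear in row 0: changing M[0][1] by delta changes det by delta * cofactor(0,1).
Cofactor C_01 = (-1)^(0+1) * minor(0,1) = -4
Entry delta = -5 - 2 = -7
Det delta = -7 * -4 = 28
New det = 22 + 28 = 50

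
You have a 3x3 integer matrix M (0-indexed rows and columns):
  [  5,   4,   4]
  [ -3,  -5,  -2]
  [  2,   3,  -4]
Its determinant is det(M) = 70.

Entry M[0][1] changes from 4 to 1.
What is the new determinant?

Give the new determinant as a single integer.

Answer: 118

Derivation:
det is linear in row 0: changing M[0][1] by delta changes det by delta * cofactor(0,1).
Cofactor C_01 = (-1)^(0+1) * minor(0,1) = -16
Entry delta = 1 - 4 = -3
Det delta = -3 * -16 = 48
New det = 70 + 48 = 118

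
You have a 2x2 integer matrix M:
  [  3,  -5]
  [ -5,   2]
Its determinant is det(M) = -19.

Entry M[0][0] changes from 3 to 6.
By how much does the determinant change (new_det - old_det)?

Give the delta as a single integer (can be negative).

Answer: 6

Derivation:
Cofactor C_00 = 2
Entry delta = 6 - 3 = 3
Det delta = entry_delta * cofactor = 3 * 2 = 6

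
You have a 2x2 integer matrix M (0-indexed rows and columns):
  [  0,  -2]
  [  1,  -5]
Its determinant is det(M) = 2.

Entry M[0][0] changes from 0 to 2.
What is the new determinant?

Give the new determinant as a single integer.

Answer: -8

Derivation:
det is linear in row 0: changing M[0][0] by delta changes det by delta * cofactor(0,0).
Cofactor C_00 = (-1)^(0+0) * minor(0,0) = -5
Entry delta = 2 - 0 = 2
Det delta = 2 * -5 = -10
New det = 2 + -10 = -8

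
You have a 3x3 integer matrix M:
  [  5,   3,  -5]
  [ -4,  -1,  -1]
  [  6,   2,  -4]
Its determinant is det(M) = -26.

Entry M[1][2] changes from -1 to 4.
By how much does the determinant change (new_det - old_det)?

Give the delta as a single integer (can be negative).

Answer: 40

Derivation:
Cofactor C_12 = 8
Entry delta = 4 - -1 = 5
Det delta = entry_delta * cofactor = 5 * 8 = 40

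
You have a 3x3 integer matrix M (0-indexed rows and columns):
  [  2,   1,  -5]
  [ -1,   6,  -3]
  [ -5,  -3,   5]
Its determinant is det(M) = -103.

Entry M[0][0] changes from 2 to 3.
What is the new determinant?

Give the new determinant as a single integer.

Answer: -82

Derivation:
det is linear in row 0: changing M[0][0] by delta changes det by delta * cofactor(0,0).
Cofactor C_00 = (-1)^(0+0) * minor(0,0) = 21
Entry delta = 3 - 2 = 1
Det delta = 1 * 21 = 21
New det = -103 + 21 = -82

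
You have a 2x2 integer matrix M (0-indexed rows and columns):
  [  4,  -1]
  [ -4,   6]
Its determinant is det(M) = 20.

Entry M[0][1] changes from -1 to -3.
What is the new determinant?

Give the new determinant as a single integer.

Answer: 12

Derivation:
det is linear in row 0: changing M[0][1] by delta changes det by delta * cofactor(0,1).
Cofactor C_01 = (-1)^(0+1) * minor(0,1) = 4
Entry delta = -3 - -1 = -2
Det delta = -2 * 4 = -8
New det = 20 + -8 = 12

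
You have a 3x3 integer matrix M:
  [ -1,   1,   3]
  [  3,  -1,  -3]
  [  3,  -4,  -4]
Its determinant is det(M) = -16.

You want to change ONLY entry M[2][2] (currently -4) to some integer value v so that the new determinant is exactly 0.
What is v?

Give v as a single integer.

det is linear in entry M[2][2]: det = old_det + (v - -4) * C_22
Cofactor C_22 = -2
Want det = 0: -16 + (v - -4) * -2 = 0
  (v - -4) = 16 / -2 = -8
  v = -4 + (-8) = -12

Answer: -12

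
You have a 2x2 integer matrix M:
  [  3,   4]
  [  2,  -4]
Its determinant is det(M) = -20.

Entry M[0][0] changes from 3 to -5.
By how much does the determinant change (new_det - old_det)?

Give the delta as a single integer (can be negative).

Cofactor C_00 = -4
Entry delta = -5 - 3 = -8
Det delta = entry_delta * cofactor = -8 * -4 = 32

Answer: 32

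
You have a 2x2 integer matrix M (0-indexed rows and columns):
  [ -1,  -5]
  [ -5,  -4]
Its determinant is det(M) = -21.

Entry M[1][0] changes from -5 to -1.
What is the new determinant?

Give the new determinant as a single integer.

Answer: -1

Derivation:
det is linear in row 1: changing M[1][0] by delta changes det by delta * cofactor(1,0).
Cofactor C_10 = (-1)^(1+0) * minor(1,0) = 5
Entry delta = -1 - -5 = 4
Det delta = 4 * 5 = 20
New det = -21 + 20 = -1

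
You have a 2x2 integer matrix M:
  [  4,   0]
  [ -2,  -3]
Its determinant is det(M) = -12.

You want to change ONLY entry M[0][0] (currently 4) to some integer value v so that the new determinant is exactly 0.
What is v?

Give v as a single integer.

det is linear in entry M[0][0]: det = old_det + (v - 4) * C_00
Cofactor C_00 = -3
Want det = 0: -12 + (v - 4) * -3 = 0
  (v - 4) = 12 / -3 = -4
  v = 4 + (-4) = 0

Answer: 0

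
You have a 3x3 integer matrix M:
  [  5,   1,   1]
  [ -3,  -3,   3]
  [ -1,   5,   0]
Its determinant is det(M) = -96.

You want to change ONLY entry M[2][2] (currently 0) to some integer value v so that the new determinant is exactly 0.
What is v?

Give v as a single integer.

Answer: -8

Derivation:
det is linear in entry M[2][2]: det = old_det + (v - 0) * C_22
Cofactor C_22 = -12
Want det = 0: -96 + (v - 0) * -12 = 0
  (v - 0) = 96 / -12 = -8
  v = 0 + (-8) = -8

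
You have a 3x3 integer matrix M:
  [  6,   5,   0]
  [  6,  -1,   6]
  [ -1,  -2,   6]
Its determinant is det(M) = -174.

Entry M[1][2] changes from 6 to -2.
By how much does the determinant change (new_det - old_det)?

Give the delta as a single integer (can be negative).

Cofactor C_12 = 7
Entry delta = -2 - 6 = -8
Det delta = entry_delta * cofactor = -8 * 7 = -56

Answer: -56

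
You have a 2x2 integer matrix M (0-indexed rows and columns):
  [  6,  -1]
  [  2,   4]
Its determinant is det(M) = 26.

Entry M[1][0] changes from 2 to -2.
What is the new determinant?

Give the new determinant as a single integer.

Answer: 22

Derivation:
det is linear in row 1: changing M[1][0] by delta changes det by delta * cofactor(1,0).
Cofactor C_10 = (-1)^(1+0) * minor(1,0) = 1
Entry delta = -2 - 2 = -4
Det delta = -4 * 1 = -4
New det = 26 + -4 = 22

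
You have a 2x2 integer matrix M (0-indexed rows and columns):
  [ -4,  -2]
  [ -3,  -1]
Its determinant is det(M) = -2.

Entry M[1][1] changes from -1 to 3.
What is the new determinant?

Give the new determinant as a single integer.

Answer: -18

Derivation:
det is linear in row 1: changing M[1][1] by delta changes det by delta * cofactor(1,1).
Cofactor C_11 = (-1)^(1+1) * minor(1,1) = -4
Entry delta = 3 - -1 = 4
Det delta = 4 * -4 = -16
New det = -2 + -16 = -18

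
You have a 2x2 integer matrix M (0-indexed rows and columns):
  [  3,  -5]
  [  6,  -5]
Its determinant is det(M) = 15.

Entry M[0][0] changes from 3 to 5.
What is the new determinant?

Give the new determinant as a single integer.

det is linear in row 0: changing M[0][0] by delta changes det by delta * cofactor(0,0).
Cofactor C_00 = (-1)^(0+0) * minor(0,0) = -5
Entry delta = 5 - 3 = 2
Det delta = 2 * -5 = -10
New det = 15 + -10 = 5

Answer: 5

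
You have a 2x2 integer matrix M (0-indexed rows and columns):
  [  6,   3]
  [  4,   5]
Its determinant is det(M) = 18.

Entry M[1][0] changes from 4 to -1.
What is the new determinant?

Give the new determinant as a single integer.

Answer: 33

Derivation:
det is linear in row 1: changing M[1][0] by delta changes det by delta * cofactor(1,0).
Cofactor C_10 = (-1)^(1+0) * minor(1,0) = -3
Entry delta = -1 - 4 = -5
Det delta = -5 * -3 = 15
New det = 18 + 15 = 33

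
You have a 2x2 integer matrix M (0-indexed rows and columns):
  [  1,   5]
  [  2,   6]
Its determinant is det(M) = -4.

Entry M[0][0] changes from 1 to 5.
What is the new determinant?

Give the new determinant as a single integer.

Answer: 20

Derivation:
det is linear in row 0: changing M[0][0] by delta changes det by delta * cofactor(0,0).
Cofactor C_00 = (-1)^(0+0) * minor(0,0) = 6
Entry delta = 5 - 1 = 4
Det delta = 4 * 6 = 24
New det = -4 + 24 = 20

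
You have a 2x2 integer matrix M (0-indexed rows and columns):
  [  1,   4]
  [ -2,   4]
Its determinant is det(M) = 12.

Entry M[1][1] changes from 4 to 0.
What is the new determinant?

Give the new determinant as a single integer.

det is linear in row 1: changing M[1][1] by delta changes det by delta * cofactor(1,1).
Cofactor C_11 = (-1)^(1+1) * minor(1,1) = 1
Entry delta = 0 - 4 = -4
Det delta = -4 * 1 = -4
New det = 12 + -4 = 8

Answer: 8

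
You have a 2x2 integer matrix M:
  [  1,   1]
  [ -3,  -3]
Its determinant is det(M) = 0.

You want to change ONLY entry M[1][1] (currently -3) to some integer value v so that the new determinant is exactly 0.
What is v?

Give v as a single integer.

det is linear in entry M[1][1]: det = old_det + (v - -3) * C_11
Cofactor C_11 = 1
Want det = 0: 0 + (v - -3) * 1 = 0
  (v - -3) = 0 / 1 = 0
  v = -3 + (0) = -3

Answer: -3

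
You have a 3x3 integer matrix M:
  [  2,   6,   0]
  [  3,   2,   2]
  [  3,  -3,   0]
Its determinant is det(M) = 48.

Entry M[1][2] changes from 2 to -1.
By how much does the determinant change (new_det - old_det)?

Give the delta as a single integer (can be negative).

Cofactor C_12 = 24
Entry delta = -1 - 2 = -3
Det delta = entry_delta * cofactor = -3 * 24 = -72

Answer: -72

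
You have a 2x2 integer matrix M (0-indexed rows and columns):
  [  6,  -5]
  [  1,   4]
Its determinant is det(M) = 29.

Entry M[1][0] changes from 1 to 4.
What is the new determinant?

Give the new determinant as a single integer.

det is linear in row 1: changing M[1][0] by delta changes det by delta * cofactor(1,0).
Cofactor C_10 = (-1)^(1+0) * minor(1,0) = 5
Entry delta = 4 - 1 = 3
Det delta = 3 * 5 = 15
New det = 29 + 15 = 44

Answer: 44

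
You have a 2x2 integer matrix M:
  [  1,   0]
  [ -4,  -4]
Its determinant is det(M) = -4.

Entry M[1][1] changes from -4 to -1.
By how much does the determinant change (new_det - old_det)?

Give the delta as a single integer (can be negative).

Answer: 3

Derivation:
Cofactor C_11 = 1
Entry delta = -1 - -4 = 3
Det delta = entry_delta * cofactor = 3 * 1 = 3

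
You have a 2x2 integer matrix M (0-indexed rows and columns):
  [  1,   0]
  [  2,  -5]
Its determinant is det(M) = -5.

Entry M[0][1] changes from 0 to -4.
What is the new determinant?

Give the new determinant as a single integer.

det is linear in row 0: changing M[0][1] by delta changes det by delta * cofactor(0,1).
Cofactor C_01 = (-1)^(0+1) * minor(0,1) = -2
Entry delta = -4 - 0 = -4
Det delta = -4 * -2 = 8
New det = -5 + 8 = 3

Answer: 3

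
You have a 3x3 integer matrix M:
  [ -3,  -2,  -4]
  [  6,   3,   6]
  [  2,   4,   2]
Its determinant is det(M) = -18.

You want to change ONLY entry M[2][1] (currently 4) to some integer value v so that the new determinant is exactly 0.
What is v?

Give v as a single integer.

Answer: 1

Derivation:
det is linear in entry M[2][1]: det = old_det + (v - 4) * C_21
Cofactor C_21 = -6
Want det = 0: -18 + (v - 4) * -6 = 0
  (v - 4) = 18 / -6 = -3
  v = 4 + (-3) = 1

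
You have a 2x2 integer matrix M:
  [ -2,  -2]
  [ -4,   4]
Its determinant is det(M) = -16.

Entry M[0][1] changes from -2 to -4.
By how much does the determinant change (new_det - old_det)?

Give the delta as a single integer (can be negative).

Cofactor C_01 = 4
Entry delta = -4 - -2 = -2
Det delta = entry_delta * cofactor = -2 * 4 = -8

Answer: -8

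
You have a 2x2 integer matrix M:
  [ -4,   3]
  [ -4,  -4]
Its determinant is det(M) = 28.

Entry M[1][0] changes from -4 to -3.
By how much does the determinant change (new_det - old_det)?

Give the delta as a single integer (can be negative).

Answer: -3

Derivation:
Cofactor C_10 = -3
Entry delta = -3 - -4 = 1
Det delta = entry_delta * cofactor = 1 * -3 = -3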